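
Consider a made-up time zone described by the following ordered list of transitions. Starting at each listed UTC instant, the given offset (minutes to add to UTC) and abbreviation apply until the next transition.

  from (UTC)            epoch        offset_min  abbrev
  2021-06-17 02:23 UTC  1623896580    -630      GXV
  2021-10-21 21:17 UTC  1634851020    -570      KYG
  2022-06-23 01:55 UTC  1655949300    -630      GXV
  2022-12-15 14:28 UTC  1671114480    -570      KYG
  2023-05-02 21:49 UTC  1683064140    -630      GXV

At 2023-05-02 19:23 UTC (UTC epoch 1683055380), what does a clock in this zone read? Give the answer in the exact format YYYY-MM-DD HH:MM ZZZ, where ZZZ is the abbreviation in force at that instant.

Query: 2023-05-02 19:23 UTC
Rule 4/5 (KYG, -09:30): 2022-12-15 14:28 UTC ≤ query < 2023-05-02 21:49 UTC
19·60 + 23 - 570 = 593 min
593 = 0·1440 + 593; 593 = 9·60 + 53 → 09:53, same day
→ 2023-05-02 09:53 KYG

2023-05-02 09:53 KYG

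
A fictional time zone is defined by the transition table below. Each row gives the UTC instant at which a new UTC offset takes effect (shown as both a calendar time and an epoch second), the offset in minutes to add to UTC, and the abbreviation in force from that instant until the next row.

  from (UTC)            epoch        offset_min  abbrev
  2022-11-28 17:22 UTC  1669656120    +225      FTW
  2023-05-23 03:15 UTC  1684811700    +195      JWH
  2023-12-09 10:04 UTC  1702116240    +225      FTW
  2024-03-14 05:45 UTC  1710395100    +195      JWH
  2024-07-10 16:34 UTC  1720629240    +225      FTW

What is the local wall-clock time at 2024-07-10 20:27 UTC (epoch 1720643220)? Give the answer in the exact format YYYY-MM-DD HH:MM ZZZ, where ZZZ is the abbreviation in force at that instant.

2024-07-11 00:12 FTW

Query: 2024-07-10 20:27 UTC
Rule 5/5 (FTW, +03:45): 2024-07-10 16:34 UTC ≤ query < +∞
20·60 + 27 + 225 = 1452 min
1452 = 1·1440 + 12; 12 = 0·60 + 12 → 00:12, 2024-07-10 + 1 day = 2024-07-11
→ 2024-07-11 00:12 FTW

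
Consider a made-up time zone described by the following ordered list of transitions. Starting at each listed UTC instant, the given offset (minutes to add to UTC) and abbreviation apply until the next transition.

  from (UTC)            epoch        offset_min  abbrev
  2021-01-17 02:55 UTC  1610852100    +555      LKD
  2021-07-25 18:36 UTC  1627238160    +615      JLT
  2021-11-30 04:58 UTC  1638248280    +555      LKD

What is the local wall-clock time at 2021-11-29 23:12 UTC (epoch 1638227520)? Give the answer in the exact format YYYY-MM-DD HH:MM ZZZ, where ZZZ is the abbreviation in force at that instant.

Query: 2021-11-29 23:12 UTC
Rule 2/3 (JLT, +10:15): 2021-07-25 18:36 UTC ≤ query < 2021-11-30 04:58 UTC
23·60 + 12 + 615 = 2007 min
2007 = 1·1440 + 567; 567 = 9·60 + 27 → 09:27, 2021-11-29 + 1 day = 2021-11-30
→ 2021-11-30 09:27 JLT

2021-11-30 09:27 JLT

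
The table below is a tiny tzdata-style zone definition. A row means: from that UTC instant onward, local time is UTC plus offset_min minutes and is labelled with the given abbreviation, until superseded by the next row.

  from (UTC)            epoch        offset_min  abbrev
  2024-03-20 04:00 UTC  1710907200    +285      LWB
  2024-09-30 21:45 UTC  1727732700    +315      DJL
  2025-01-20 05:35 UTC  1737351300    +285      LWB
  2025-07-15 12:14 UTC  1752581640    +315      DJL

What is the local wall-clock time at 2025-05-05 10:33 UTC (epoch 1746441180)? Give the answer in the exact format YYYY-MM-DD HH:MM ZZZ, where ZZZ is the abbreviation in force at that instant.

Query: 2025-05-05 10:33 UTC
Rule 3/4 (LWB, +04:45): 2025-01-20 05:35 UTC ≤ query < 2025-07-15 12:14 UTC
10·60 + 33 + 285 = 918 min
918 = 0·1440 + 918; 918 = 15·60 + 18 → 15:18, same day
→ 2025-05-05 15:18 LWB

2025-05-05 15:18 LWB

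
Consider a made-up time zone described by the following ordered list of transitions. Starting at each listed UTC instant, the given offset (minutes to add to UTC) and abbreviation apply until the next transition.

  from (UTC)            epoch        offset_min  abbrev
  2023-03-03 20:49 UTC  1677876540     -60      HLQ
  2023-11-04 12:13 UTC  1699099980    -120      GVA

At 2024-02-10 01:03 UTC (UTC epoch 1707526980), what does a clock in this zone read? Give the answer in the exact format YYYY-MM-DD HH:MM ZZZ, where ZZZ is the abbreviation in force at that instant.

2024-02-09 23:03 GVA

Query: 2024-02-10 01:03 UTC
Rule 2/2 (GVA, -02:00): 2023-11-04 12:13 UTC ≤ query < +∞
1·60 + 3 - 120 = -57 min
-57 = -1·1440 + 1383; 1383 = 23·60 + 3 → 23:03, 2024-02-10 - 1 day = 2024-02-09
→ 2024-02-09 23:03 GVA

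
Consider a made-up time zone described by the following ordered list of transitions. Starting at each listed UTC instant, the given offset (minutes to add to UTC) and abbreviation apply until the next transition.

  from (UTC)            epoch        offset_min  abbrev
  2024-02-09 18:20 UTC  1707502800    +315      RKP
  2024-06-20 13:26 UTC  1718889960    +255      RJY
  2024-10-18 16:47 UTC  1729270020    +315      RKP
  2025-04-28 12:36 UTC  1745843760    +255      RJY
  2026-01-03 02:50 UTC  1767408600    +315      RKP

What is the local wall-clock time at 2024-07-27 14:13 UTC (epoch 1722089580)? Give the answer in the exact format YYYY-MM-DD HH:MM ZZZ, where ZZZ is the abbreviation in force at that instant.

2024-07-27 18:28 RJY

Query: 2024-07-27 14:13 UTC
Rule 2/5 (RJY, +04:15): 2024-06-20 13:26 UTC ≤ query < 2024-10-18 16:47 UTC
14·60 + 13 + 255 = 1108 min
1108 = 0·1440 + 1108; 1108 = 18·60 + 28 → 18:28, same day
→ 2024-07-27 18:28 RJY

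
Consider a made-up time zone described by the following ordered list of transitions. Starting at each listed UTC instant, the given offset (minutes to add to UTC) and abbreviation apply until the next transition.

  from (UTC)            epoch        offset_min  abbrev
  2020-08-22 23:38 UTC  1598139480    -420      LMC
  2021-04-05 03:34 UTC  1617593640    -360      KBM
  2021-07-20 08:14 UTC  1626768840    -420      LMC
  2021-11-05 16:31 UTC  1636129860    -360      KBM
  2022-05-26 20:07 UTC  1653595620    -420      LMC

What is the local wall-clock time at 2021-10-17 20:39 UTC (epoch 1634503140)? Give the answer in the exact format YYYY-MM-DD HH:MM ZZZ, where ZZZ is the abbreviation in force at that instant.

Query: 2021-10-17 20:39 UTC
Rule 3/5 (LMC, -07:00): 2021-07-20 08:14 UTC ≤ query < 2021-11-05 16:31 UTC
20·60 + 39 - 420 = 819 min
819 = 0·1440 + 819; 819 = 13·60 + 39 → 13:39, same day
→ 2021-10-17 13:39 LMC

2021-10-17 13:39 LMC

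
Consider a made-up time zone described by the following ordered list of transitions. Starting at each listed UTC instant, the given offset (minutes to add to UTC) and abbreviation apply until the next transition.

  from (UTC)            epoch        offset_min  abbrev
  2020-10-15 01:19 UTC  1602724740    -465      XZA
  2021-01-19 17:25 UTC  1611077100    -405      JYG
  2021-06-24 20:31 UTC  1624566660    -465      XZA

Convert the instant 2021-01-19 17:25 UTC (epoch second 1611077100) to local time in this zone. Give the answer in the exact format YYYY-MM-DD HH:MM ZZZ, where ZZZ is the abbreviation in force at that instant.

Query: 2021-01-19 17:25 UTC
Rule 2/3 (JYG, -06:45): 2021-01-19 17:25 UTC ≤ query < 2021-06-24 20:31 UTC
17·60 + 25 - 405 = 640 min
640 = 0·1440 + 640; 640 = 10·60 + 40 → 10:40, same day
→ 2021-01-19 10:40 JYG

2021-01-19 10:40 JYG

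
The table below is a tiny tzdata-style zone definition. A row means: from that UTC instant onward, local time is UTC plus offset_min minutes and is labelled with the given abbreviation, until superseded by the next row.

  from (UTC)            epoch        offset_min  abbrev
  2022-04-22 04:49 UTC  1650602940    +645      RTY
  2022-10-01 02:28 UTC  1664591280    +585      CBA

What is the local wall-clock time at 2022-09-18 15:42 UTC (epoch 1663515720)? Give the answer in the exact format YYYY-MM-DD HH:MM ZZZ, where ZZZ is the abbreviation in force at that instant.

Query: 2022-09-18 15:42 UTC
Rule 1/2 (RTY, +10:45): 2022-04-22 04:49 UTC ≤ query < 2022-10-01 02:28 UTC
15·60 + 42 + 645 = 1587 min
1587 = 1·1440 + 147; 147 = 2·60 + 27 → 02:27, 2022-09-18 + 1 day = 2022-09-19
→ 2022-09-19 02:27 RTY

2022-09-19 02:27 RTY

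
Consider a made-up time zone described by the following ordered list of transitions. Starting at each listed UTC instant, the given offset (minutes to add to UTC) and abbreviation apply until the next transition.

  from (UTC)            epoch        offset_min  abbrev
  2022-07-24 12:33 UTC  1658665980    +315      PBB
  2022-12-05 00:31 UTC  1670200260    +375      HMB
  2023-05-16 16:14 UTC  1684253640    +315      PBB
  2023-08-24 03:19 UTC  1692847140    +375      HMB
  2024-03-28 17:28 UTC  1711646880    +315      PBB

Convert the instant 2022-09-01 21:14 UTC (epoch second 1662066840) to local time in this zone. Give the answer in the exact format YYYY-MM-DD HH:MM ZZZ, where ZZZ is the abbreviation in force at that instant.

2022-09-02 02:29 PBB

Query: 2022-09-01 21:14 UTC
Rule 1/5 (PBB, +05:15): 2022-07-24 12:33 UTC ≤ query < 2022-12-05 00:31 UTC
21·60 + 14 + 315 = 1589 min
1589 = 1·1440 + 149; 149 = 2·60 + 29 → 02:29, 2022-09-01 + 1 day = 2022-09-02
→ 2022-09-02 02:29 PBB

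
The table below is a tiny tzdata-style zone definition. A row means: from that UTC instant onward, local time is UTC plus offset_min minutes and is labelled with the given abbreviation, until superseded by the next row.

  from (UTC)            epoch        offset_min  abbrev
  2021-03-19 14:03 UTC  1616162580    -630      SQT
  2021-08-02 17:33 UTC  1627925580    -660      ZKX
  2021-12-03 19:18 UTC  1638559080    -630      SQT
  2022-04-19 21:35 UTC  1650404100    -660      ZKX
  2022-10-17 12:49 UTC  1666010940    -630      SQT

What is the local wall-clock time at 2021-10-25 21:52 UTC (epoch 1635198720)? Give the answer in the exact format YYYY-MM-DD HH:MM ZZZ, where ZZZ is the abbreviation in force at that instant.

2021-10-25 10:52 ZKX

Query: 2021-10-25 21:52 UTC
Rule 2/5 (ZKX, -11:00): 2021-08-02 17:33 UTC ≤ query < 2021-12-03 19:18 UTC
21·60 + 52 - 660 = 652 min
652 = 0·1440 + 652; 652 = 10·60 + 52 → 10:52, same day
→ 2021-10-25 10:52 ZKX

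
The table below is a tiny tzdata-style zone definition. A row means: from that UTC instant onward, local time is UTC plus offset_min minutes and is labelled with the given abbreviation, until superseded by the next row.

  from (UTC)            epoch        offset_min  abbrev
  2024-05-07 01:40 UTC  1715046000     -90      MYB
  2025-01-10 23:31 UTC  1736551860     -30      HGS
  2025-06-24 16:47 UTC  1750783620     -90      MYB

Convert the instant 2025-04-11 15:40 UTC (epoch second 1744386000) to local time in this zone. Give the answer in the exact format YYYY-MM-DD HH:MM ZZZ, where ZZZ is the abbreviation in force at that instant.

Query: 2025-04-11 15:40 UTC
Rule 2/3 (HGS, -00:30): 2025-01-10 23:31 UTC ≤ query < 2025-06-24 16:47 UTC
15·60 + 40 - 30 = 910 min
910 = 0·1440 + 910; 910 = 15·60 + 10 → 15:10, same day
→ 2025-04-11 15:10 HGS

2025-04-11 15:10 HGS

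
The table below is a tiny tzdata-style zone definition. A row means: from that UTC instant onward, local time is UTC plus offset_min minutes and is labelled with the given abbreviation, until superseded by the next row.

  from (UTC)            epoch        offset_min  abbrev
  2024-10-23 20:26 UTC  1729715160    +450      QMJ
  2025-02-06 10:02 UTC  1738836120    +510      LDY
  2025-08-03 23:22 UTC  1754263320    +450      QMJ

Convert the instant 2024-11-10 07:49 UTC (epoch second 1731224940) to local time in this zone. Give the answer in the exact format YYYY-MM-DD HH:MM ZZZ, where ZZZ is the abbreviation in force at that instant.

2024-11-10 15:19 QMJ

Query: 2024-11-10 07:49 UTC
Rule 1/3 (QMJ, +07:30): 2024-10-23 20:26 UTC ≤ query < 2025-02-06 10:02 UTC
7·60 + 49 + 450 = 919 min
919 = 0·1440 + 919; 919 = 15·60 + 19 → 15:19, same day
→ 2024-11-10 15:19 QMJ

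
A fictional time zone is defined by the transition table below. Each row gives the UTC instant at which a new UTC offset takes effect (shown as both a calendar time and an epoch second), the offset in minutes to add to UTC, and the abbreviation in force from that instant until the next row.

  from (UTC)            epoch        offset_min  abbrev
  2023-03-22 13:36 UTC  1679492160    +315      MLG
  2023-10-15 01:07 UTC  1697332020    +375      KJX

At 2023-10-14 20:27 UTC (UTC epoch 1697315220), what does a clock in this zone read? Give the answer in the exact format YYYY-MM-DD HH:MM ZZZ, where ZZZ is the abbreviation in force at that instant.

2023-10-15 01:42 MLG

Query: 2023-10-14 20:27 UTC
Rule 1/2 (MLG, +05:15): 2023-03-22 13:36 UTC ≤ query < 2023-10-15 01:07 UTC
20·60 + 27 + 315 = 1542 min
1542 = 1·1440 + 102; 102 = 1·60 + 42 → 01:42, 2023-10-14 + 1 day = 2023-10-15
→ 2023-10-15 01:42 MLG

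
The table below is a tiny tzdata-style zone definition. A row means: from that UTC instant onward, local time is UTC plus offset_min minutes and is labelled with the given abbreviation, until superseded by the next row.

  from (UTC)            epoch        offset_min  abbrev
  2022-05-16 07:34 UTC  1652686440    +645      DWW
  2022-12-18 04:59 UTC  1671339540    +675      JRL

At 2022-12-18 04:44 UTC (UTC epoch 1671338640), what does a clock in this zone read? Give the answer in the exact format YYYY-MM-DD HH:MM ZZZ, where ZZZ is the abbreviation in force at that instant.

Query: 2022-12-18 04:44 UTC
Rule 1/2 (DWW, +10:45): 2022-05-16 07:34 UTC ≤ query < 2022-12-18 04:59 UTC
4·60 + 44 + 645 = 929 min
929 = 0·1440 + 929; 929 = 15·60 + 29 → 15:29, same day
→ 2022-12-18 15:29 DWW

2022-12-18 15:29 DWW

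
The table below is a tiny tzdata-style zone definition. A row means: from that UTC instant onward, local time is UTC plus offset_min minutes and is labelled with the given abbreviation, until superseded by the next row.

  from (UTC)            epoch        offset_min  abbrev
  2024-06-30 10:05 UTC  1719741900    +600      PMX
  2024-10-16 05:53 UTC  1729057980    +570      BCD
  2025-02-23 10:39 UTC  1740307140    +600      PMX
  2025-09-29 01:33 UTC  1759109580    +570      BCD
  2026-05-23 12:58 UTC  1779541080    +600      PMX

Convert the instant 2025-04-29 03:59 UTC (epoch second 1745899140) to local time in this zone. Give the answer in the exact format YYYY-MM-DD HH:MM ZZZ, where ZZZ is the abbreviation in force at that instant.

Query: 2025-04-29 03:59 UTC
Rule 3/5 (PMX, +10:00): 2025-02-23 10:39 UTC ≤ query < 2025-09-29 01:33 UTC
3·60 + 59 + 600 = 839 min
839 = 0·1440 + 839; 839 = 13·60 + 59 → 13:59, same day
→ 2025-04-29 13:59 PMX

2025-04-29 13:59 PMX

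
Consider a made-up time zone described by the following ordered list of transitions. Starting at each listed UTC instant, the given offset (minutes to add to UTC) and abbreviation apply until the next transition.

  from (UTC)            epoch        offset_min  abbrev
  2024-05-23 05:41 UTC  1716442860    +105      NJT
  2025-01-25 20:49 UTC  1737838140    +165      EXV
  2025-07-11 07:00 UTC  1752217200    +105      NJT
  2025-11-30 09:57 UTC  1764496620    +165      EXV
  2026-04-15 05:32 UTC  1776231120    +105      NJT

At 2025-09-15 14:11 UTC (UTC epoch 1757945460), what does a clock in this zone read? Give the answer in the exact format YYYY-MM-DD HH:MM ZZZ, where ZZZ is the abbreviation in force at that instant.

Query: 2025-09-15 14:11 UTC
Rule 3/5 (NJT, +01:45): 2025-07-11 07:00 UTC ≤ query < 2025-11-30 09:57 UTC
14·60 + 11 + 105 = 956 min
956 = 0·1440 + 956; 956 = 15·60 + 56 → 15:56, same day
→ 2025-09-15 15:56 NJT

2025-09-15 15:56 NJT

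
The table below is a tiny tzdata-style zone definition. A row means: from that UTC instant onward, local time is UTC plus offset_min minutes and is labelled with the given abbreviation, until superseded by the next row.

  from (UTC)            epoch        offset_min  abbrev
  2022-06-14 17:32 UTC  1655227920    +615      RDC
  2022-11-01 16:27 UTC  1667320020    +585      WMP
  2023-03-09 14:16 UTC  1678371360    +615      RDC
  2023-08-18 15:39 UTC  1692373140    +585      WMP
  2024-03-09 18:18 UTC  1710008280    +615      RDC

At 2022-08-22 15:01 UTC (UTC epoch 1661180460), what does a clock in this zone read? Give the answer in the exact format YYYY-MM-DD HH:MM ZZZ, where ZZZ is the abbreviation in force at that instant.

2022-08-23 01:16 RDC

Query: 2022-08-22 15:01 UTC
Rule 1/5 (RDC, +10:15): 2022-06-14 17:32 UTC ≤ query < 2022-11-01 16:27 UTC
15·60 + 1 + 615 = 1516 min
1516 = 1·1440 + 76; 76 = 1·60 + 16 → 01:16, 2022-08-22 + 1 day = 2022-08-23
→ 2022-08-23 01:16 RDC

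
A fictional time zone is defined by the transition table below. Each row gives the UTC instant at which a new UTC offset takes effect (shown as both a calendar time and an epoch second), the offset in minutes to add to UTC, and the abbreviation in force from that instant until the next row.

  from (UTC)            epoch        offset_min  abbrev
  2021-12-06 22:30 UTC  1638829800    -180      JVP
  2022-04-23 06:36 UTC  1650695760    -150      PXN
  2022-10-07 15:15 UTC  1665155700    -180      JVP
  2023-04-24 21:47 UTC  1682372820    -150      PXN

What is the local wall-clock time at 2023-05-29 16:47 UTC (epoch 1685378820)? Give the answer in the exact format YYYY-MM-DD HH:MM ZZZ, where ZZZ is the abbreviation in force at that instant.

2023-05-29 14:17 PXN

Query: 2023-05-29 16:47 UTC
Rule 4/4 (PXN, -02:30): 2023-04-24 21:47 UTC ≤ query < +∞
16·60 + 47 - 150 = 857 min
857 = 0·1440 + 857; 857 = 14·60 + 17 → 14:17, same day
→ 2023-05-29 14:17 PXN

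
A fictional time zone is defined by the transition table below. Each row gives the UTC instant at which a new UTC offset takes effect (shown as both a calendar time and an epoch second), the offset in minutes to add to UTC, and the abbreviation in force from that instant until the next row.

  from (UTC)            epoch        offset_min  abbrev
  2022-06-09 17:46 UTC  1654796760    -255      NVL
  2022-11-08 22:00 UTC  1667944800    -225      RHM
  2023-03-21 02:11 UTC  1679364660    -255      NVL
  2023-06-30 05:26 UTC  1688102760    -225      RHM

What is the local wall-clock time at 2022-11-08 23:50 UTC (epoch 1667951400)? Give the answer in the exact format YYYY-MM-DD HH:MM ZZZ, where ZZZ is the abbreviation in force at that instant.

Query: 2022-11-08 23:50 UTC
Rule 2/4 (RHM, -03:45): 2022-11-08 22:00 UTC ≤ query < 2023-03-21 02:11 UTC
23·60 + 50 - 225 = 1205 min
1205 = 0·1440 + 1205; 1205 = 20·60 + 5 → 20:05, same day
→ 2022-11-08 20:05 RHM

2022-11-08 20:05 RHM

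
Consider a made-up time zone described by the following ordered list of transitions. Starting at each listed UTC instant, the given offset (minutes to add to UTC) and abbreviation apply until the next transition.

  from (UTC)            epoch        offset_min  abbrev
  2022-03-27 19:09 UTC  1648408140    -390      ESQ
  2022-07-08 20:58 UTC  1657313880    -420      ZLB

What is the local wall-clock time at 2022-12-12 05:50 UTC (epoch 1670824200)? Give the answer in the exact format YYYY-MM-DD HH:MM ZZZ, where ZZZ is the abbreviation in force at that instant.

2022-12-11 22:50 ZLB

Query: 2022-12-12 05:50 UTC
Rule 2/2 (ZLB, -07:00): 2022-07-08 20:58 UTC ≤ query < +∞
5·60 + 50 - 420 = -70 min
-70 = -1·1440 + 1370; 1370 = 22·60 + 50 → 22:50, 2022-12-12 - 1 day = 2022-12-11
→ 2022-12-11 22:50 ZLB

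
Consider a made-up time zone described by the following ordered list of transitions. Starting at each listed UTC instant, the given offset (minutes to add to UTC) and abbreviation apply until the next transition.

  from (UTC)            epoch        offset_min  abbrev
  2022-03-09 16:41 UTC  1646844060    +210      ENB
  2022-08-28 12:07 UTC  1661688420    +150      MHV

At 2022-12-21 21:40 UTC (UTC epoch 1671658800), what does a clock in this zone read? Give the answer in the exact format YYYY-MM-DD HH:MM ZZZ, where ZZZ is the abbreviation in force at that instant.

Query: 2022-12-21 21:40 UTC
Rule 2/2 (MHV, +02:30): 2022-08-28 12:07 UTC ≤ query < +∞
21·60 + 40 + 150 = 1450 min
1450 = 1·1440 + 10; 10 = 0·60 + 10 → 00:10, 2022-12-21 + 1 day = 2022-12-22
→ 2022-12-22 00:10 MHV

2022-12-22 00:10 MHV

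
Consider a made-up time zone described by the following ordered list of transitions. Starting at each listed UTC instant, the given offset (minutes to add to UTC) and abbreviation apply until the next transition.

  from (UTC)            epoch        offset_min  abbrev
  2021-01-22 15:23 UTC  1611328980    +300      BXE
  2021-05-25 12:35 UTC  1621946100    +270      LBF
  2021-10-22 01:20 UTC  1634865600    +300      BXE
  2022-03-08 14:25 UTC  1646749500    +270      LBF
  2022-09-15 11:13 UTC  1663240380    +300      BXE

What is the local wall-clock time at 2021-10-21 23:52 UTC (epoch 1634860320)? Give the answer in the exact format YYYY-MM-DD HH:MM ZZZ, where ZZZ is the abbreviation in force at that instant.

Query: 2021-10-21 23:52 UTC
Rule 2/5 (LBF, +04:30): 2021-05-25 12:35 UTC ≤ query < 2021-10-22 01:20 UTC
23·60 + 52 + 270 = 1702 min
1702 = 1·1440 + 262; 262 = 4·60 + 22 → 04:22, 2021-10-21 + 1 day = 2021-10-22
→ 2021-10-22 04:22 LBF

2021-10-22 04:22 LBF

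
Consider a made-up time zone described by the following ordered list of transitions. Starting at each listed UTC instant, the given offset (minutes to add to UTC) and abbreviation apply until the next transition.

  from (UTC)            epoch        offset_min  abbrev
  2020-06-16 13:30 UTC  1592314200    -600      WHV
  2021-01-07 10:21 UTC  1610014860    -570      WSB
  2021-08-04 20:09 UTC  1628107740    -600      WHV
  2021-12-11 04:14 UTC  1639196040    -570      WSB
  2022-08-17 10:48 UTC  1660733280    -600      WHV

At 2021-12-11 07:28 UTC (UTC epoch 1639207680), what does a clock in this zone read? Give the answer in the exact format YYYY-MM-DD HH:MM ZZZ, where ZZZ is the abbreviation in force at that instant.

2021-12-10 21:58 WSB

Query: 2021-12-11 07:28 UTC
Rule 4/5 (WSB, -09:30): 2021-12-11 04:14 UTC ≤ query < 2022-08-17 10:48 UTC
7·60 + 28 - 570 = -122 min
-122 = -1·1440 + 1318; 1318 = 21·60 + 58 → 21:58, 2021-12-11 - 1 day = 2021-12-10
→ 2021-12-10 21:58 WSB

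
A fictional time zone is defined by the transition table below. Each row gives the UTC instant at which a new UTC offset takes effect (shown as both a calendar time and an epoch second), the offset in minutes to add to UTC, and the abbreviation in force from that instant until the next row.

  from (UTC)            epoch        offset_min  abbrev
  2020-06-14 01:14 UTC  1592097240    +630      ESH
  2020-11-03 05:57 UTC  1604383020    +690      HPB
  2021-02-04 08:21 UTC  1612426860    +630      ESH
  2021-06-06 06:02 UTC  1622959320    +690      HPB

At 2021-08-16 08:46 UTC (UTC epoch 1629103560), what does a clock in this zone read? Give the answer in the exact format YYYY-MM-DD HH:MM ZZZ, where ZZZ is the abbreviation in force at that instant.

Query: 2021-08-16 08:46 UTC
Rule 4/4 (HPB, +11:30): 2021-06-06 06:02 UTC ≤ query < +∞
8·60 + 46 + 690 = 1216 min
1216 = 0·1440 + 1216; 1216 = 20·60 + 16 → 20:16, same day
→ 2021-08-16 20:16 HPB

2021-08-16 20:16 HPB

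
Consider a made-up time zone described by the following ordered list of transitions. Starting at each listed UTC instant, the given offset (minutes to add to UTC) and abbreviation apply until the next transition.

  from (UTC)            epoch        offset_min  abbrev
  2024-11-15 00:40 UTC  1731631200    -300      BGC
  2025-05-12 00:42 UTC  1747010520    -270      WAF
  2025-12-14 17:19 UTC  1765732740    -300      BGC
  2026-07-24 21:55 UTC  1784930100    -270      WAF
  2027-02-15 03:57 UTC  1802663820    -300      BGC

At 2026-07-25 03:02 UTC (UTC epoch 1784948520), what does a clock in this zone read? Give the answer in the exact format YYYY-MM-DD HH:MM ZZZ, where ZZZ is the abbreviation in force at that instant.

Query: 2026-07-25 03:02 UTC
Rule 4/5 (WAF, -04:30): 2026-07-24 21:55 UTC ≤ query < 2027-02-15 03:57 UTC
3·60 + 2 - 270 = -88 min
-88 = -1·1440 + 1352; 1352 = 22·60 + 32 → 22:32, 2026-07-25 - 1 day = 2026-07-24
→ 2026-07-24 22:32 WAF

2026-07-24 22:32 WAF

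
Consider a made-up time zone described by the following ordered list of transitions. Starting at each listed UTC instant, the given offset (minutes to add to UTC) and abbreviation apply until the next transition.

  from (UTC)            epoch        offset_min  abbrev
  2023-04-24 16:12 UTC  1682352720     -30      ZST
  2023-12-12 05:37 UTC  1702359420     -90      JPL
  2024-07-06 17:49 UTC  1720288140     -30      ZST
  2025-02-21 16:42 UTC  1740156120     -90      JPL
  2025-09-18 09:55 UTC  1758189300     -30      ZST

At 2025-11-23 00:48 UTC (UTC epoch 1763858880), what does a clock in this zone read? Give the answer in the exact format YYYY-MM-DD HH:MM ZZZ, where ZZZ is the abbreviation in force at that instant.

2025-11-23 00:18 ZST

Query: 2025-11-23 00:48 UTC
Rule 5/5 (ZST, -00:30): 2025-09-18 09:55 UTC ≤ query < +∞
0·60 + 48 - 30 = 18 min
18 = 0·1440 + 18; 18 = 0·60 + 18 → 00:18, same day
→ 2025-11-23 00:18 ZST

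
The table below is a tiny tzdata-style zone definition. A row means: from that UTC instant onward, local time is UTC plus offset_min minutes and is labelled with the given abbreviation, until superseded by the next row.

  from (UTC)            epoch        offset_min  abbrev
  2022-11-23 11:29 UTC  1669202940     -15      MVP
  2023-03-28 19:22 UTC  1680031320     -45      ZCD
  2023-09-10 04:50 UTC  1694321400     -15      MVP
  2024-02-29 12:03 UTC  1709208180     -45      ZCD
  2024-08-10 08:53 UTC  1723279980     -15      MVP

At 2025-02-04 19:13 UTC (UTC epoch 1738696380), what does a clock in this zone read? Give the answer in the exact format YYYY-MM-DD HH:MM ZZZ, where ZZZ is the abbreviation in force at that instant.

2025-02-04 18:58 MVP

Query: 2025-02-04 19:13 UTC
Rule 5/5 (MVP, -00:15): 2024-08-10 08:53 UTC ≤ query < +∞
19·60 + 13 - 15 = 1138 min
1138 = 0·1440 + 1138; 1138 = 18·60 + 58 → 18:58, same day
→ 2025-02-04 18:58 MVP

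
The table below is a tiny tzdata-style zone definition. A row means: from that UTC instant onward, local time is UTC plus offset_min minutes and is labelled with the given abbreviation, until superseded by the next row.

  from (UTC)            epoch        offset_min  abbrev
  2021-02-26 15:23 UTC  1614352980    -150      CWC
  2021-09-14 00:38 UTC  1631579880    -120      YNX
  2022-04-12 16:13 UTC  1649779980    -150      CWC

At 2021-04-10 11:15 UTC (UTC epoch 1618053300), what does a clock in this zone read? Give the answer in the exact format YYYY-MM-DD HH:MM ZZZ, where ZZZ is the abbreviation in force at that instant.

Query: 2021-04-10 11:15 UTC
Rule 1/3 (CWC, -02:30): 2021-02-26 15:23 UTC ≤ query < 2021-09-14 00:38 UTC
11·60 + 15 - 150 = 525 min
525 = 0·1440 + 525; 525 = 8·60 + 45 → 08:45, same day
→ 2021-04-10 08:45 CWC

2021-04-10 08:45 CWC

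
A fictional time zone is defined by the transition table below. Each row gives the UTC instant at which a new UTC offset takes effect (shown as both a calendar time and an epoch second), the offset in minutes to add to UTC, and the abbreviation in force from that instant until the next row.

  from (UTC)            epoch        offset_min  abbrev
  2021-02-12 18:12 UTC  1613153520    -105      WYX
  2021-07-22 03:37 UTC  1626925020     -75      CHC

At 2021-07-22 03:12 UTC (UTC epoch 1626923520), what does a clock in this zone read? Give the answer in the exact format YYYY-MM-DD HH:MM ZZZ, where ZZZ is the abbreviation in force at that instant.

Query: 2021-07-22 03:12 UTC
Rule 1/2 (WYX, -01:45): 2021-02-12 18:12 UTC ≤ query < 2021-07-22 03:37 UTC
3·60 + 12 - 105 = 87 min
87 = 0·1440 + 87; 87 = 1·60 + 27 → 01:27, same day
→ 2021-07-22 01:27 WYX

2021-07-22 01:27 WYX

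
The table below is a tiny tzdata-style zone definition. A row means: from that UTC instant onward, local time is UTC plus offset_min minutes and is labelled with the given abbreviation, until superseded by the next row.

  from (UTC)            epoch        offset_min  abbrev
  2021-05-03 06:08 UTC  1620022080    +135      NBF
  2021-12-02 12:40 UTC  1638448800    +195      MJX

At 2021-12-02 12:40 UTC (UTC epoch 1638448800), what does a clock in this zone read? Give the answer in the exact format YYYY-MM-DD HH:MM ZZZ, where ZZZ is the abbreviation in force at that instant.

2021-12-02 15:55 MJX

Query: 2021-12-02 12:40 UTC
Rule 2/2 (MJX, +03:15): 2021-12-02 12:40 UTC ≤ query < +∞
12·60 + 40 + 195 = 955 min
955 = 0·1440 + 955; 955 = 15·60 + 55 → 15:55, same day
→ 2021-12-02 15:55 MJX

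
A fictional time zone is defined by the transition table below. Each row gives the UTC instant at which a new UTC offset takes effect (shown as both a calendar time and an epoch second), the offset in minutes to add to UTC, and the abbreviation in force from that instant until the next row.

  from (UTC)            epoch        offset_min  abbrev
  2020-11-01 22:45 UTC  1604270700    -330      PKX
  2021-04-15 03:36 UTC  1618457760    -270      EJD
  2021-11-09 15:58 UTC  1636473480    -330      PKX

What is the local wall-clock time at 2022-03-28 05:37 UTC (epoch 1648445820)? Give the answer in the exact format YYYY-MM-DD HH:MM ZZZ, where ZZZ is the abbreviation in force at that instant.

2022-03-28 00:07 PKX

Query: 2022-03-28 05:37 UTC
Rule 3/3 (PKX, -05:30): 2021-11-09 15:58 UTC ≤ query < +∞
5·60 + 37 - 330 = 7 min
7 = 0·1440 + 7; 7 = 0·60 + 7 → 00:07, same day
→ 2022-03-28 00:07 PKX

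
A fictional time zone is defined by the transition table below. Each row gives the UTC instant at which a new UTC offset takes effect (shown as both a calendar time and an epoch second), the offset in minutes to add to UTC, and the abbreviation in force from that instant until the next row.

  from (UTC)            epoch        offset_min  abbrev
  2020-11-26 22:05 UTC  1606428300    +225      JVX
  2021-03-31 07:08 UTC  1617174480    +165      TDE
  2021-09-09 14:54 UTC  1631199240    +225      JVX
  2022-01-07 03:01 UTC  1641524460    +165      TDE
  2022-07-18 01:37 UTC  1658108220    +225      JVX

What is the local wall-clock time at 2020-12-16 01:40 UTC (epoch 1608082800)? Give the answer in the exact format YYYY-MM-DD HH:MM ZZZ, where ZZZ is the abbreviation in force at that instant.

Query: 2020-12-16 01:40 UTC
Rule 1/5 (JVX, +03:45): 2020-11-26 22:05 UTC ≤ query < 2021-03-31 07:08 UTC
1·60 + 40 + 225 = 325 min
325 = 0·1440 + 325; 325 = 5·60 + 25 → 05:25, same day
→ 2020-12-16 05:25 JVX

2020-12-16 05:25 JVX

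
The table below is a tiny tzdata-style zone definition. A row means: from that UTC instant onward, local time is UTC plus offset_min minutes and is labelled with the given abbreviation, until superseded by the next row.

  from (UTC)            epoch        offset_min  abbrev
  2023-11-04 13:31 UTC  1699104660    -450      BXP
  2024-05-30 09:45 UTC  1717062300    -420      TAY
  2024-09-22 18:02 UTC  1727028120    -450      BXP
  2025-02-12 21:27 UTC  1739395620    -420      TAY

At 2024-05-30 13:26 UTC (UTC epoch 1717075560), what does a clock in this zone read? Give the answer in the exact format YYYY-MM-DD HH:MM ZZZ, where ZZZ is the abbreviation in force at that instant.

2024-05-30 06:26 TAY

Query: 2024-05-30 13:26 UTC
Rule 2/4 (TAY, -07:00): 2024-05-30 09:45 UTC ≤ query < 2024-09-22 18:02 UTC
13·60 + 26 - 420 = 386 min
386 = 0·1440 + 386; 386 = 6·60 + 26 → 06:26, same day
→ 2024-05-30 06:26 TAY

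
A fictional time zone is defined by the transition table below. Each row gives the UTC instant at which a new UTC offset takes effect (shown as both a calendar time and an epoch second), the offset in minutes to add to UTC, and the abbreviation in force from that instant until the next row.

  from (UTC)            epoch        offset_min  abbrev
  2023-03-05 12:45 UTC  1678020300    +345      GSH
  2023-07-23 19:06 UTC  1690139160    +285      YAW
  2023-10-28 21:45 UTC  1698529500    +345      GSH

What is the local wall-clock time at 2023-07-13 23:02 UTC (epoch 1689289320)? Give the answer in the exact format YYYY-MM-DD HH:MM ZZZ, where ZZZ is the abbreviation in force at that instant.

Query: 2023-07-13 23:02 UTC
Rule 1/3 (GSH, +05:45): 2023-03-05 12:45 UTC ≤ query < 2023-07-23 19:06 UTC
23·60 + 2 + 345 = 1727 min
1727 = 1·1440 + 287; 287 = 4·60 + 47 → 04:47, 2023-07-13 + 1 day = 2023-07-14
→ 2023-07-14 04:47 GSH

2023-07-14 04:47 GSH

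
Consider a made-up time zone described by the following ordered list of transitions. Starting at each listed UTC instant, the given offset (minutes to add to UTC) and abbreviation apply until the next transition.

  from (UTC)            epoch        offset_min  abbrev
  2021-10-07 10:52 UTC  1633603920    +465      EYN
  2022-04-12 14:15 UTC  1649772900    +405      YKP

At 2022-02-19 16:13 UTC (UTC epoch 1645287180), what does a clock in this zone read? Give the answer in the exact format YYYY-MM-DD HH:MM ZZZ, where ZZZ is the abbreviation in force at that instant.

2022-02-19 23:58 EYN

Query: 2022-02-19 16:13 UTC
Rule 1/2 (EYN, +07:45): 2021-10-07 10:52 UTC ≤ query < 2022-04-12 14:15 UTC
16·60 + 13 + 465 = 1438 min
1438 = 0·1440 + 1438; 1438 = 23·60 + 58 → 23:58, same day
→ 2022-02-19 23:58 EYN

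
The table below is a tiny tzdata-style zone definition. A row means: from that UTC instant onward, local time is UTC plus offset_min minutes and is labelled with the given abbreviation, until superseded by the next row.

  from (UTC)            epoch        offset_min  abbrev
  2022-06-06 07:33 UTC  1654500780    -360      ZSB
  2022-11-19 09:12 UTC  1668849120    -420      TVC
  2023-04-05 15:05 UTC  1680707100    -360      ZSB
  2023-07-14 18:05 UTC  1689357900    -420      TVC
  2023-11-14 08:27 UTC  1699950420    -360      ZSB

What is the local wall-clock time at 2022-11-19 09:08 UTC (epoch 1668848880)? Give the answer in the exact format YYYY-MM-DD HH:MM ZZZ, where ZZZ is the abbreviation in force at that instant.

Query: 2022-11-19 09:08 UTC
Rule 1/5 (ZSB, -06:00): 2022-06-06 07:33 UTC ≤ query < 2022-11-19 09:12 UTC
9·60 + 8 - 360 = 188 min
188 = 0·1440 + 188; 188 = 3·60 + 8 → 03:08, same day
→ 2022-11-19 03:08 ZSB

2022-11-19 03:08 ZSB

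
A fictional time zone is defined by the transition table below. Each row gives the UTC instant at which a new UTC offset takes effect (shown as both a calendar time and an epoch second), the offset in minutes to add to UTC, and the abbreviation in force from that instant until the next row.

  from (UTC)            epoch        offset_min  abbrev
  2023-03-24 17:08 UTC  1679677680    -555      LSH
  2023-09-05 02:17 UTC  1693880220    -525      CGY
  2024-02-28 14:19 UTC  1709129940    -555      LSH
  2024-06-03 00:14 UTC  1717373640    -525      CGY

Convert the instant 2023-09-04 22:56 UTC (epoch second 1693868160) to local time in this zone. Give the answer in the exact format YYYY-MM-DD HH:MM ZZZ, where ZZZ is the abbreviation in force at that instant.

Query: 2023-09-04 22:56 UTC
Rule 1/4 (LSH, -09:15): 2023-03-24 17:08 UTC ≤ query < 2023-09-05 02:17 UTC
22·60 + 56 - 555 = 821 min
821 = 0·1440 + 821; 821 = 13·60 + 41 → 13:41, same day
→ 2023-09-04 13:41 LSH

2023-09-04 13:41 LSH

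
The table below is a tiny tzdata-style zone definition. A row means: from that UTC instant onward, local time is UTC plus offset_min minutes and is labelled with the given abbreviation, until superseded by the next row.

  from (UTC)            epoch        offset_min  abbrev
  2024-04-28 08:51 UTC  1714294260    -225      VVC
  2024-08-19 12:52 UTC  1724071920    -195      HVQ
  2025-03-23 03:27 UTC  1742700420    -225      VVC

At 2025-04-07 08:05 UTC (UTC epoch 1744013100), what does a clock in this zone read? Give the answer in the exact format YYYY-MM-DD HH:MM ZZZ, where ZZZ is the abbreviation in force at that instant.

Query: 2025-04-07 08:05 UTC
Rule 3/3 (VVC, -03:45): 2025-03-23 03:27 UTC ≤ query < +∞
8·60 + 5 - 225 = 260 min
260 = 0·1440 + 260; 260 = 4·60 + 20 → 04:20, same day
→ 2025-04-07 04:20 VVC

2025-04-07 04:20 VVC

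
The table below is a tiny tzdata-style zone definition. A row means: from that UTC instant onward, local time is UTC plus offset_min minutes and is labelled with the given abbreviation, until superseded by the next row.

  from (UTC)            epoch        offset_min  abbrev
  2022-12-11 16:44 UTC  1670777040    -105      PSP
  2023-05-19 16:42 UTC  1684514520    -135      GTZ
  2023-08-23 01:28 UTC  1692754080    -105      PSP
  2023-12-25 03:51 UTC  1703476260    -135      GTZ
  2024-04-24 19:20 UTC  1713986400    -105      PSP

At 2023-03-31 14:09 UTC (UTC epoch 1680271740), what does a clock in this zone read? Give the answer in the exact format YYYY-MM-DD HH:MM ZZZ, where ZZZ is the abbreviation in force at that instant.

2023-03-31 12:24 PSP

Query: 2023-03-31 14:09 UTC
Rule 1/5 (PSP, -01:45): 2022-12-11 16:44 UTC ≤ query < 2023-05-19 16:42 UTC
14·60 + 9 - 105 = 744 min
744 = 0·1440 + 744; 744 = 12·60 + 24 → 12:24, same day
→ 2023-03-31 12:24 PSP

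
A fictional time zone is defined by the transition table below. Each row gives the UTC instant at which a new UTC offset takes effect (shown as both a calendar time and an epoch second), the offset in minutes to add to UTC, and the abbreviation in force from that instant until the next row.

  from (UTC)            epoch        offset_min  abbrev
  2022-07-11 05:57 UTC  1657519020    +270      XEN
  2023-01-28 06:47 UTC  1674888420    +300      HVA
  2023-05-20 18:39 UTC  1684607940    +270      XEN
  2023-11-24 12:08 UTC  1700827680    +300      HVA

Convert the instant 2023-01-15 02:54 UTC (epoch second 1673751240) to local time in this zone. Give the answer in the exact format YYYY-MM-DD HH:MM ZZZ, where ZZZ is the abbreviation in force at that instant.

Query: 2023-01-15 02:54 UTC
Rule 1/4 (XEN, +04:30): 2022-07-11 05:57 UTC ≤ query < 2023-01-28 06:47 UTC
2·60 + 54 + 270 = 444 min
444 = 0·1440 + 444; 444 = 7·60 + 24 → 07:24, same day
→ 2023-01-15 07:24 XEN

2023-01-15 07:24 XEN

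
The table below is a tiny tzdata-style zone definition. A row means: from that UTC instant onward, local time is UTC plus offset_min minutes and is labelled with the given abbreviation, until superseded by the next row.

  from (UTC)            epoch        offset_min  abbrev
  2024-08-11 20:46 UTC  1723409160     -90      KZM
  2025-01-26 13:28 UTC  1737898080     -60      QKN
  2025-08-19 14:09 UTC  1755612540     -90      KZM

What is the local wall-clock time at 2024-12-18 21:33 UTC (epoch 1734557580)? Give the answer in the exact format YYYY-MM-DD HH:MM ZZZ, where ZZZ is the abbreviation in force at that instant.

2024-12-18 20:03 KZM

Query: 2024-12-18 21:33 UTC
Rule 1/3 (KZM, -01:30): 2024-08-11 20:46 UTC ≤ query < 2025-01-26 13:28 UTC
21·60 + 33 - 90 = 1203 min
1203 = 0·1440 + 1203; 1203 = 20·60 + 3 → 20:03, same day
→ 2024-12-18 20:03 KZM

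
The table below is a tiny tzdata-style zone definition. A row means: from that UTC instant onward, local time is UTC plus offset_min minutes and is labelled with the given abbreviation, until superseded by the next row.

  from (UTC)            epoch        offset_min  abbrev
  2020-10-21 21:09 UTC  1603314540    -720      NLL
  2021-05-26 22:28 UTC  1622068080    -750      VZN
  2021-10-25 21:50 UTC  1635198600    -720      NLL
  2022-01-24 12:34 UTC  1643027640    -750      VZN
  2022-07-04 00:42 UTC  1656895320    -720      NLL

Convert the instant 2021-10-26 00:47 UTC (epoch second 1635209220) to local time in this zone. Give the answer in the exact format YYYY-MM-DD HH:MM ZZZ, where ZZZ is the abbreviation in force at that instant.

Query: 2021-10-26 00:47 UTC
Rule 3/5 (NLL, -12:00): 2021-10-25 21:50 UTC ≤ query < 2022-01-24 12:34 UTC
0·60 + 47 - 720 = -673 min
-673 = -1·1440 + 767; 767 = 12·60 + 47 → 12:47, 2021-10-26 - 1 day = 2021-10-25
→ 2021-10-25 12:47 NLL

2021-10-25 12:47 NLL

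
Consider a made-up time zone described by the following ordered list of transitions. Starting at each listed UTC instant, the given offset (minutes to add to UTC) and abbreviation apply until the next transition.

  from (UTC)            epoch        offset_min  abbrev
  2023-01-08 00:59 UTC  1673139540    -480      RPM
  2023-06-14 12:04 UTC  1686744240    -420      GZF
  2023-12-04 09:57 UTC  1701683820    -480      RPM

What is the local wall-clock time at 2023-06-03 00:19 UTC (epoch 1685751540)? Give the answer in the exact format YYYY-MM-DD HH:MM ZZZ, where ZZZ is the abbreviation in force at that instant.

2023-06-02 16:19 RPM

Query: 2023-06-03 00:19 UTC
Rule 1/3 (RPM, -08:00): 2023-01-08 00:59 UTC ≤ query < 2023-06-14 12:04 UTC
0·60 + 19 - 480 = -461 min
-461 = -1·1440 + 979; 979 = 16·60 + 19 → 16:19, 2023-06-03 - 1 day = 2023-06-02
→ 2023-06-02 16:19 RPM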